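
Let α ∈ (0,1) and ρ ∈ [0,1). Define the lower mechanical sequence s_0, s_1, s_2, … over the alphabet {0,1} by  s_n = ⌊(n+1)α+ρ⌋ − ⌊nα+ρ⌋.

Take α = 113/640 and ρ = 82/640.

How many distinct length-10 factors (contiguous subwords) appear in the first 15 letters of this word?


6

t_n = ⌊(n·113+82)/640⌋ for n = 0 … 15:
  n=0…9: ⌊82/640⌋=0 ⌊195/640⌋=0 ⌊308/640⌋=0 ⌊421/640⌋=0 ⌊534/640⌋=0 ⌊647/640⌋=1 ⌊760/640⌋=1 ⌊873/640⌋=1 ⌊986/640⌋=1 ⌊1099/640⌋=1
  n=10…15: ⌊1212/640⌋=1 ⌊1325/640⌋=2 ⌊1438/640⌋=2 ⌊1551/640⌋=2 ⌊1664/640⌋=2 ⌊1777/640⌋=2
s_n = t_(n+1) − t_n for n = 0 … 14 gives
prefix = 000010000010000
slide a length-10 window over [0..9] … [5..14] (6 windows); first occurrence of each distinct factor:
  [  0..  9] 0000100000
  [  1.. 10] 0001000001
  [  2.. 11] 0010000010
  [  3.. 12] 0100000100
  [  4.. 13] 1000001000
  [  5.. 14] 0000010000
distinct factors: {0000010000, 0000100000, 0001000001, 0010000010, 0100000100, 1000001000}
count = 6  (Sturmian bound for length 10 is 11)


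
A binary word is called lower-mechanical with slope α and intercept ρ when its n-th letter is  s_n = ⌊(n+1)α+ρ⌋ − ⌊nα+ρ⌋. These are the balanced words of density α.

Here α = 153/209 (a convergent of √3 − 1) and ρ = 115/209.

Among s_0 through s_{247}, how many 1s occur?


#1s = Σ_{n=0}^{247} s_n = Σ_{n=0}^{247} (⌊(n+1)α+ρ⌋ − ⌊nα+ρ⌋)
the sum telescopes: every ⌊nα+ρ⌋ with 0 < n < 248 appears once with + and once with −, leaving ⌊248α+ρ⌋ − ⌊0·α+ρ⌋
248α + ρ = (248·153 + 115) / 209 = 38059/209
ρ = 115/209
⌊38059/209⌋ = 182,  ⌊115/209⌋ = 0
#1s = 182 − 0 = 182

182


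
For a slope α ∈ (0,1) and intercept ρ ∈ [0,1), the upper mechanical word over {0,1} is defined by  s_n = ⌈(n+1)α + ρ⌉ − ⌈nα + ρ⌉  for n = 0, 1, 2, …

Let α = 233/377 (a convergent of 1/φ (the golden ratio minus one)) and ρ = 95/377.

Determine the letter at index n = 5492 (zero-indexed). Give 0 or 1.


(n+1)α + ρ = (5493·233 + 95) / 377 = 1279964/377
nα + ρ     = (5492·233 + 95) / 377 = 1279731/377
⌈1279964/377⌉ = 3396,  ⌈1279731/377⌉ = 3395
s_{5492} = 3396 − 3395 = 1

1


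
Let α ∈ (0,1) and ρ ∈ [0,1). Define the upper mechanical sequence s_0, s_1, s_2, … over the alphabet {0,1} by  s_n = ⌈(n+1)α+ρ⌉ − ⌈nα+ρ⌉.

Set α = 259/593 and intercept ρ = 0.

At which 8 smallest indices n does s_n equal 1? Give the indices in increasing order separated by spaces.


n=0: ⌈259/593⌉−⌈0/593⌉ = 1−0 = 1  ← one
n=1: ⌈518/593⌉−⌈259/593⌉ = 1−1 = 0
n=2: ⌈777/593⌉−⌈518/593⌉ = 2−1 = 1  ← one
n=3: ⌈1036/593⌉−⌈777/593⌉ = 2−2 = 0
n=4: ⌈1295/593⌉−⌈1036/593⌉ = 3−2 = 1  ← one
n=5: ⌈1554/593⌉−⌈1295/593⌉ = 3−3 = 0
n=6: ⌈1813/593⌉−⌈1554/593⌉ = 4−3 = 1  ← one
n=7: ⌈2072/593⌉−⌈1813/593⌉ = 4−4 = 0
n=8: ⌈2331/593⌉−⌈2072/593⌉ = 4−4 = 0
n=9: ⌈2590/593⌉−⌈2331/593⌉ = 5−4 = 1  ← one
n=10: ⌈2849/593⌉−⌈2590/593⌉ = 5−5 = 0
n=11: ⌈3108/593⌉−⌈2849/593⌉ = 6−5 = 1  ← one
n=12: ⌈3367/593⌉−⌈3108/593⌉ = 6−6 = 0
n=13: ⌈3626/593⌉−⌈3367/593⌉ = 7−6 = 1  ← one
n=14: ⌈3885/593⌉−⌈3626/593⌉ = 7−7 = 0
n=15: ⌈4144/593⌉−⌈3885/593⌉ = 7−7 = 0
n=16: ⌈4403/593⌉−⌈4144/593⌉ = 8−7 = 1  ← one
positions of the first 8 ones: 0 2 4 6 9 11 13 16

0 2 4 6 9 11 13 16


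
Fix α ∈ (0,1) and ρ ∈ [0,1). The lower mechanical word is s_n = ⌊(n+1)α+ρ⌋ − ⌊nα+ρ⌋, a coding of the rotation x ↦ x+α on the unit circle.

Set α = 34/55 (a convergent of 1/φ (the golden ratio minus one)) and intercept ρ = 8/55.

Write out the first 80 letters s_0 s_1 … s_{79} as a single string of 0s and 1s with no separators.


n=0: ⌊(1·34+8)/55⌋ − ⌊(0·34+8)/55⌋ = ⌊42/55⌋ − ⌊8/55⌋ = 0 − 0 = 0
n=1: ⌊(2·34+8)/55⌋ − ⌊(1·34+8)/55⌋ = ⌊76/55⌋ − ⌊42/55⌋ = 1 − 0 = 1
n=2: ⌊(3·34+8)/55⌋ − ⌊(2·34+8)/55⌋ = ⌊110/55⌋ − ⌊76/55⌋ = 2 − 1 = 1
n=3: ⌊(4·34+8)/55⌋ − ⌊(3·34+8)/55⌋ = ⌊144/55⌋ − ⌊110/55⌋ = 2 − 2 = 0
n=4: ⌊(5·34+8)/55⌋ − ⌊(4·34+8)/55⌋ = ⌊178/55⌋ − ⌊144/55⌋ = 3 − 2 = 1
n=5: ⌊(6·34+8)/55⌋ − ⌊(5·34+8)/55⌋ = ⌊212/55⌋ − ⌊178/55⌋ = 3 − 3 = 0
n=6: ⌊(7·34+8)/55⌋ − ⌊(6·34+8)/55⌋ = ⌊246/55⌋ − ⌊212/55⌋ = 4 − 3 = 1
n=7: ⌊(8·34+8)/55⌋ − ⌊(7·34+8)/55⌋ = ⌊280/55⌋ − ⌊246/55⌋ = 5 − 4 = 1
n=8: ⌊(9·34+8)/55⌋ − ⌊(8·34+8)/55⌋ = ⌊314/55⌋ − ⌊280/55⌋ = 5 − 5 = 0
n=9: ⌊(10·34+8)/55⌋ − ⌊(9·34+8)/55⌋ = ⌊348/55⌋ − ⌊314/55⌋ = 6 − 5 = 1
n=10: ⌊(11·34+8)/55⌋ − ⌊(10·34+8)/55⌋ = ⌊382/55⌋ − ⌊348/55⌋ = 6 − 6 = 0
n=11: ⌊(12·34+8)/55⌋ − ⌊(11·34+8)/55⌋ = ⌊416/55⌋ − ⌊382/55⌋ = 7 − 6 = 1
n=12: ⌊(13·34+8)/55⌋ − ⌊(12·34+8)/55⌋ = ⌊450/55⌋ − ⌊416/55⌋ = 8 − 7 = 1
n=13: ⌊(14·34+8)/55⌋ − ⌊(13·34+8)/55⌋ = ⌊484/55⌋ − ⌊450/55⌋ = 8 − 8 = 0
n=14: ⌊(15·34+8)/55⌋ − ⌊(14·34+8)/55⌋ = ⌊518/55⌋ − ⌊484/55⌋ = 9 − 8 = 1
n=15: ⌊(16·34+8)/55⌋ − ⌊(15·34+8)/55⌋ = ⌊552/55⌋ − ⌊518/55⌋ = 10 − 9 = 1
n=16: ⌊(17·34+8)/55⌋ − ⌊(16·34+8)/55⌋ = ⌊586/55⌋ − ⌊552/55⌋ = 10 − 10 = 0
n=17: ⌊(18·34+8)/55⌋ − ⌊(17·34+8)/55⌋ = ⌊620/55⌋ − ⌊586/55⌋ = 11 − 10 = 1
n=18: ⌊(19·34+8)/55⌋ − ⌊(18·34+8)/55⌋ = ⌊654/55⌋ − ⌊620/55⌋ = 11 − 11 = 0
n=19: ⌊(20·34+8)/55⌋ − ⌊(19·34+8)/55⌋ = ⌊688/55⌋ − ⌊654/55⌋ = 12 − 11 = 1
n=20: ⌊(21·34+8)/55⌋ − ⌊(20·34+8)/55⌋ = ⌊722/55⌋ − ⌊688/55⌋ = 13 − 12 = 1
n=21: ⌊(22·34+8)/55⌋ − ⌊(21·34+8)/55⌋ = ⌊756/55⌋ − ⌊722/55⌋ = 13 − 13 = 0
n=22: ⌊(23·34+8)/55⌋ − ⌊(22·34+8)/55⌋ = ⌊790/55⌋ − ⌊756/55⌋ = 14 − 13 = 1
n=23: ⌊(24·34+8)/55⌋ − ⌊(23·34+8)/55⌋ = ⌊824/55⌋ − ⌊790/55⌋ = 14 − 14 = 0
n=24: ⌊(25·34+8)/55⌋ − ⌊(24·34+8)/55⌋ = ⌊858/55⌋ − ⌊824/55⌋ = 15 − 14 = 1
n=25: ⌊(26·34+8)/55⌋ − ⌊(25·34+8)/55⌋ = ⌊892/55⌋ − ⌊858/55⌋ = 16 − 15 = 1
n=26: ⌊(27·34+8)/55⌋ − ⌊(26·34+8)/55⌋ = ⌊926/55⌋ − ⌊892/55⌋ = 16 − 16 = 0
n=27: ⌊(28·34+8)/55⌋ − ⌊(27·34+8)/55⌋ = ⌊960/55⌋ − ⌊926/55⌋ = 17 − 16 = 1
n=28: ⌊(29·34+8)/55⌋ − ⌊(28·34+8)/55⌋ = ⌊994/55⌋ − ⌊960/55⌋ = 18 − 17 = 1
n=29: ⌊(30·34+8)/55⌋ − ⌊(29·34+8)/55⌋ = ⌊1028/55⌋ − ⌊994/55⌋ = 18 − 18 = 0
n=30: ⌊(31·34+8)/55⌋ − ⌊(30·34+8)/55⌋ = ⌊1062/55⌋ − ⌊1028/55⌋ = 19 − 18 = 1
n=31: ⌊(32·34+8)/55⌋ − ⌊(31·34+8)/55⌋ = ⌊1096/55⌋ − ⌊1062/55⌋ = 19 − 19 = 0
n=32: ⌊(33·34+8)/55⌋ − ⌊(32·34+8)/55⌋ = ⌊1130/55⌋ − ⌊1096/55⌋ = 20 − 19 = 1
n=33: ⌊(34·34+8)/55⌋ − ⌊(33·34+8)/55⌋ = ⌊1164/55⌋ − ⌊1130/55⌋ = 21 − 20 = 1
n=34: ⌊(35·34+8)/55⌋ − ⌊(34·34+8)/55⌋ = ⌊1198/55⌋ − ⌊1164/55⌋ = 21 − 21 = 0
n=35: ⌊(36·34+8)/55⌋ − ⌊(35·34+8)/55⌋ = ⌊1232/55⌋ − ⌊1198/55⌋ = 22 − 21 = 1
n=36: ⌊(37·34+8)/55⌋ − ⌊(36·34+8)/55⌋ = ⌊1266/55⌋ − ⌊1232/55⌋ = 23 − 22 = 1
n=37: ⌊(38·34+8)/55⌋ − ⌊(37·34+8)/55⌋ = ⌊1300/55⌋ − ⌊1266/55⌋ = 23 − 23 = 0
n=38: ⌊(39·34+8)/55⌋ − ⌊(38·34+8)/55⌋ = ⌊1334/55⌋ − ⌊1300/55⌋ = 24 − 23 = 1
n=39: ⌊(40·34+8)/55⌋ − ⌊(39·34+8)/55⌋ = ⌊1368/55⌋ − ⌊1334/55⌋ = 24 − 24 = 0
n=40: ⌊(41·34+8)/55⌋ − ⌊(40·34+8)/55⌋ = ⌊1402/55⌋ − ⌊1368/55⌋ = 25 − 24 = 1
n=41: ⌊(42·34+8)/55⌋ − ⌊(41·34+8)/55⌋ = ⌊1436/55⌋ − ⌊1402/55⌋ = 26 − 25 = 1
n=42: ⌊(43·34+8)/55⌋ − ⌊(42·34+8)/55⌋ = ⌊1470/55⌋ − ⌊1436/55⌋ = 26 − 26 = 0
n=43: ⌊(44·34+8)/55⌋ − ⌊(43·34+8)/55⌋ = ⌊1504/55⌋ − ⌊1470/55⌋ = 27 − 26 = 1
n=44: ⌊(45·34+8)/55⌋ − ⌊(44·34+8)/55⌋ = ⌊1538/55⌋ − ⌊1504/55⌋ = 27 − 27 = 0
n=45: ⌊(46·34+8)/55⌋ − ⌊(45·34+8)/55⌋ = ⌊1572/55⌋ − ⌊1538/55⌋ = 28 − 27 = 1
n=46: ⌊(47·34+8)/55⌋ − ⌊(46·34+8)/55⌋ = ⌊1606/55⌋ − ⌊1572/55⌋ = 29 − 28 = 1
n=47: ⌊(48·34+8)/55⌋ − ⌊(47·34+8)/55⌋ = ⌊1640/55⌋ − ⌊1606/55⌋ = 29 − 29 = 0
n=48: ⌊(49·34+8)/55⌋ − ⌊(48·34+8)/55⌋ = ⌊1674/55⌋ − ⌊1640/55⌋ = 30 − 29 = 1
n=49: ⌊(50·34+8)/55⌋ − ⌊(49·34+8)/55⌋ = ⌊1708/55⌋ − ⌊1674/55⌋ = 31 − 30 = 1
n=50: ⌊(51·34+8)/55⌋ − ⌊(50·34+8)/55⌋ = ⌊1742/55⌋ − ⌊1708/55⌋ = 31 − 31 = 0
n=51: ⌊(52·34+8)/55⌋ − ⌊(51·34+8)/55⌋ = ⌊1776/55⌋ − ⌊1742/55⌋ = 32 − 31 = 1
n=52: ⌊(53·34+8)/55⌋ − ⌊(52·34+8)/55⌋ = ⌊1810/55⌋ − ⌊1776/55⌋ = 32 − 32 = 0
n=53: ⌊(54·34+8)/55⌋ − ⌊(53·34+8)/55⌋ = ⌊1844/55⌋ − ⌊1810/55⌋ = 33 − 32 = 1
n=54: ⌊(55·34+8)/55⌋ − ⌊(54·34+8)/55⌋ = ⌊1878/55⌋ − ⌊1844/55⌋ = 34 − 33 = 1
n=55: ⌊(56·34+8)/55⌋ − ⌊(55·34+8)/55⌋ = ⌊1912/55⌋ − ⌊1878/55⌋ = 34 − 34 = 0
n=56: ⌊(57·34+8)/55⌋ − ⌊(56·34+8)/55⌋ = ⌊1946/55⌋ − ⌊1912/55⌋ = 35 − 34 = 1
n=57: ⌊(58·34+8)/55⌋ − ⌊(57·34+8)/55⌋ = ⌊1980/55⌋ − ⌊1946/55⌋ = 36 − 35 = 1
n=58: ⌊(59·34+8)/55⌋ − ⌊(58·34+8)/55⌋ = ⌊2014/55⌋ − ⌊1980/55⌋ = 36 − 36 = 0
n=59: ⌊(60·34+8)/55⌋ − ⌊(59·34+8)/55⌋ = ⌊2048/55⌋ − ⌊2014/55⌋ = 37 − 36 = 1
n=60: ⌊(61·34+8)/55⌋ − ⌊(60·34+8)/55⌋ = ⌊2082/55⌋ − ⌊2048/55⌋ = 37 − 37 = 0
n=61: ⌊(62·34+8)/55⌋ − ⌊(61·34+8)/55⌋ = ⌊2116/55⌋ − ⌊2082/55⌋ = 38 − 37 = 1
n=62: ⌊(63·34+8)/55⌋ − ⌊(62·34+8)/55⌋ = ⌊2150/55⌋ − ⌊2116/55⌋ = 39 − 38 = 1
n=63: ⌊(64·34+8)/55⌋ − ⌊(63·34+8)/55⌋ = ⌊2184/55⌋ − ⌊2150/55⌋ = 39 − 39 = 0
n=64: ⌊(65·34+8)/55⌋ − ⌊(64·34+8)/55⌋ = ⌊2218/55⌋ − ⌊2184/55⌋ = 40 − 39 = 1
n=65: ⌊(66·34+8)/55⌋ − ⌊(65·34+8)/55⌋ = ⌊2252/55⌋ − ⌊2218/55⌋ = 40 − 40 = 0
n=66: ⌊(67·34+8)/55⌋ − ⌊(66·34+8)/55⌋ = ⌊2286/55⌋ − ⌊2252/55⌋ = 41 − 40 = 1
n=67: ⌊(68·34+8)/55⌋ − ⌊(67·34+8)/55⌋ = ⌊2320/55⌋ − ⌊2286/55⌋ = 42 − 41 = 1
n=68: ⌊(69·34+8)/55⌋ − ⌊(68·34+8)/55⌋ = ⌊2354/55⌋ − ⌊2320/55⌋ = 42 − 42 = 0
n=69: ⌊(70·34+8)/55⌋ − ⌊(69·34+8)/55⌋ = ⌊2388/55⌋ − ⌊2354/55⌋ = 43 − 42 = 1
n=70: ⌊(71·34+8)/55⌋ − ⌊(70·34+8)/55⌋ = ⌊2422/55⌋ − ⌊2388/55⌋ = 44 − 43 = 1
n=71: ⌊(72·34+8)/55⌋ − ⌊(71·34+8)/55⌋ = ⌊2456/55⌋ − ⌊2422/55⌋ = 44 − 44 = 0
n=72: ⌊(73·34+8)/55⌋ − ⌊(72·34+8)/55⌋ = ⌊2490/55⌋ − ⌊2456/55⌋ = 45 − 44 = 1
n=73: ⌊(74·34+8)/55⌋ − ⌊(73·34+8)/55⌋ = ⌊2524/55⌋ − ⌊2490/55⌋ = 45 − 45 = 0
n=74: ⌊(75·34+8)/55⌋ − ⌊(74·34+8)/55⌋ = ⌊2558/55⌋ − ⌊2524/55⌋ = 46 − 45 = 1
n=75: ⌊(76·34+8)/55⌋ − ⌊(75·34+8)/55⌋ = ⌊2592/55⌋ − ⌊2558/55⌋ = 47 − 46 = 1
n=76: ⌊(77·34+8)/55⌋ − ⌊(76·34+8)/55⌋ = ⌊2626/55⌋ − ⌊2592/55⌋ = 47 − 47 = 0
n=77: ⌊(78·34+8)/55⌋ − ⌊(77·34+8)/55⌋ = ⌊2660/55⌋ − ⌊2626/55⌋ = 48 − 47 = 1
n=78: ⌊(79·34+8)/55⌋ − ⌊(78·34+8)/55⌋ = ⌊2694/55⌋ − ⌊2660/55⌋ = 48 − 48 = 0
n=79: ⌊(80·34+8)/55⌋ − ⌊(79·34+8)/55⌋ = ⌊2728/55⌋ − ⌊2694/55⌋ = 49 − 48 = 1

01101011010110110101101011011010110110101101011011010110110101101011011010110101


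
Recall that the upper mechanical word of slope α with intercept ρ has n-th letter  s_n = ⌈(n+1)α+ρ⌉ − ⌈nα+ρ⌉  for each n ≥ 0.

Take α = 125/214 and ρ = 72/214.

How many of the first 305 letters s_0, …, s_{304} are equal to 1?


#1s = Σ_{n=0}^{304} s_n = Σ_{n=0}^{304} (⌈(n+1)α+ρ⌉ − ⌈nα+ρ⌉)
the sum telescopes: every ⌈nα+ρ⌉ with 0 < n < 305 appears once with + and once with −, leaving ⌈305α+ρ⌉ − ⌈0·α+ρ⌉
305α + ρ = (305·125 + 72) / 214 = 38197/214
ρ = 72/214
⌈38197/214⌉ = 179,  ⌈72/214⌉ = 1
#1s = 179 − 1 = 178

178


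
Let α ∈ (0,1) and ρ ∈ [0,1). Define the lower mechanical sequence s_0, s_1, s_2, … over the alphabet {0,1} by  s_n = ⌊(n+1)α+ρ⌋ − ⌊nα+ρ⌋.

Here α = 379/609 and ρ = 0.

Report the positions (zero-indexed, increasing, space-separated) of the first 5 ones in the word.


1 3 4 6 8

n=0: ⌊379/609⌋−⌊0/609⌋ = 0−0 = 0
n=1: ⌊758/609⌋−⌊379/609⌋ = 1−0 = 1  ← one
n=2: ⌊1137/609⌋−⌊758/609⌋ = 1−1 = 0
n=3: ⌊1516/609⌋−⌊1137/609⌋ = 2−1 = 1  ← one
n=4: ⌊1895/609⌋−⌊1516/609⌋ = 3−2 = 1  ← one
n=5: ⌊2274/609⌋−⌊1895/609⌋ = 3−3 = 0
n=6: ⌊2653/609⌋−⌊2274/609⌋ = 4−3 = 1  ← one
n=7: ⌊3032/609⌋−⌊2653/609⌋ = 4−4 = 0
n=8: ⌊3411/609⌋−⌊3032/609⌋ = 5−4 = 1  ← one
positions of the first 5 ones: 1 3 4 6 8


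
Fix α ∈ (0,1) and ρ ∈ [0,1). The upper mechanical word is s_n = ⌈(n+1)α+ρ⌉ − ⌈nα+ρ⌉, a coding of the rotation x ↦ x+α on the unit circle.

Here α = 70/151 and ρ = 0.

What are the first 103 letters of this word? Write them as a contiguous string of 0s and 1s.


1010101010101001010101010100101010101010100101010101010010101010101001010101010101001010101010100101010

n=0: ⌈(1·70)/151⌉ − ⌈(0·70)/151⌉ = ⌈70/151⌉ − ⌈0/151⌉ = 1 − 0 = 1
n=1: ⌈(2·70)/151⌉ − ⌈(1·70)/151⌉ = ⌈140/151⌉ − ⌈70/151⌉ = 1 − 1 = 0
n=2: ⌈(3·70)/151⌉ − ⌈(2·70)/151⌉ = ⌈210/151⌉ − ⌈140/151⌉ = 2 − 1 = 1
n=3: ⌈(4·70)/151⌉ − ⌈(3·70)/151⌉ = ⌈280/151⌉ − ⌈210/151⌉ = 2 − 2 = 0
n=4: ⌈(5·70)/151⌉ − ⌈(4·70)/151⌉ = ⌈350/151⌉ − ⌈280/151⌉ = 3 − 2 = 1
n=5: ⌈(6·70)/151⌉ − ⌈(5·70)/151⌉ = ⌈420/151⌉ − ⌈350/151⌉ = 3 − 3 = 0
n=6: ⌈(7·70)/151⌉ − ⌈(6·70)/151⌉ = ⌈490/151⌉ − ⌈420/151⌉ = 4 − 3 = 1
n=7: ⌈(8·70)/151⌉ − ⌈(7·70)/151⌉ = ⌈560/151⌉ − ⌈490/151⌉ = 4 − 4 = 0
n=8: ⌈(9·70)/151⌉ − ⌈(8·70)/151⌉ = ⌈630/151⌉ − ⌈560/151⌉ = 5 − 4 = 1
n=9: ⌈(10·70)/151⌉ − ⌈(9·70)/151⌉ = ⌈700/151⌉ − ⌈630/151⌉ = 5 − 5 = 0
n=10: ⌈(11·70)/151⌉ − ⌈(10·70)/151⌉ = ⌈770/151⌉ − ⌈700/151⌉ = 6 − 5 = 1
n=11: ⌈(12·70)/151⌉ − ⌈(11·70)/151⌉ = ⌈840/151⌉ − ⌈770/151⌉ = 6 − 6 = 0
n=12: ⌈(13·70)/151⌉ − ⌈(12·70)/151⌉ = ⌈910/151⌉ − ⌈840/151⌉ = 7 − 6 = 1
n=13: ⌈(14·70)/151⌉ − ⌈(13·70)/151⌉ = ⌈980/151⌉ − ⌈910/151⌉ = 7 − 7 = 0
n=14: ⌈(15·70)/151⌉ − ⌈(14·70)/151⌉ = ⌈1050/151⌉ − ⌈980/151⌉ = 7 − 7 = 0
n=15: ⌈(16·70)/151⌉ − ⌈(15·70)/151⌉ = ⌈1120/151⌉ − ⌈1050/151⌉ = 8 − 7 = 1
n=16: ⌈(17·70)/151⌉ − ⌈(16·70)/151⌉ = ⌈1190/151⌉ − ⌈1120/151⌉ = 8 − 8 = 0
n=17: ⌈(18·70)/151⌉ − ⌈(17·70)/151⌉ = ⌈1260/151⌉ − ⌈1190/151⌉ = 9 − 8 = 1
n=18: ⌈(19·70)/151⌉ − ⌈(18·70)/151⌉ = ⌈1330/151⌉ − ⌈1260/151⌉ = 9 − 9 = 0
n=19: ⌈(20·70)/151⌉ − ⌈(19·70)/151⌉ = ⌈1400/151⌉ − ⌈1330/151⌉ = 10 − 9 = 1
n=20: ⌈(21·70)/151⌉ − ⌈(20·70)/151⌉ = ⌈1470/151⌉ − ⌈1400/151⌉ = 10 − 10 = 0
n=21: ⌈(22·70)/151⌉ − ⌈(21·70)/151⌉ = ⌈1540/151⌉ − ⌈1470/151⌉ = 11 − 10 = 1
n=22: ⌈(23·70)/151⌉ − ⌈(22·70)/151⌉ = ⌈1610/151⌉ − ⌈1540/151⌉ = 11 − 11 = 0
n=23: ⌈(24·70)/151⌉ − ⌈(23·70)/151⌉ = ⌈1680/151⌉ − ⌈1610/151⌉ = 12 − 11 = 1
n=24: ⌈(25·70)/151⌉ − ⌈(24·70)/151⌉ = ⌈1750/151⌉ − ⌈1680/151⌉ = 12 − 12 = 0
n=25: ⌈(26·70)/151⌉ − ⌈(25·70)/151⌉ = ⌈1820/151⌉ − ⌈1750/151⌉ = 13 − 12 = 1
n=26: ⌈(27·70)/151⌉ − ⌈(26·70)/151⌉ = ⌈1890/151⌉ − ⌈1820/151⌉ = 13 − 13 = 0
n=27: ⌈(28·70)/151⌉ − ⌈(27·70)/151⌉ = ⌈1960/151⌉ − ⌈1890/151⌉ = 13 − 13 = 0
n=28: ⌈(29·70)/151⌉ − ⌈(28·70)/151⌉ = ⌈2030/151⌉ − ⌈1960/151⌉ = 14 − 13 = 1
n=29: ⌈(30·70)/151⌉ − ⌈(29·70)/151⌉ = ⌈2100/151⌉ − ⌈2030/151⌉ = 14 − 14 = 0
n=30: ⌈(31·70)/151⌉ − ⌈(30·70)/151⌉ = ⌈2170/151⌉ − ⌈2100/151⌉ = 15 − 14 = 1
n=31: ⌈(32·70)/151⌉ − ⌈(31·70)/151⌉ = ⌈2240/151⌉ − ⌈2170/151⌉ = 15 − 15 = 0
n=32: ⌈(33·70)/151⌉ − ⌈(32·70)/151⌉ = ⌈2310/151⌉ − ⌈2240/151⌉ = 16 − 15 = 1
n=33: ⌈(34·70)/151⌉ − ⌈(33·70)/151⌉ = ⌈2380/151⌉ − ⌈2310/151⌉ = 16 − 16 = 0
n=34: ⌈(35·70)/151⌉ − ⌈(34·70)/151⌉ = ⌈2450/151⌉ − ⌈2380/151⌉ = 17 − 16 = 1
n=35: ⌈(36·70)/151⌉ − ⌈(35·70)/151⌉ = ⌈2520/151⌉ − ⌈2450/151⌉ = 17 − 17 = 0
n=36: ⌈(37·70)/151⌉ − ⌈(36·70)/151⌉ = ⌈2590/151⌉ − ⌈2520/151⌉ = 18 − 17 = 1
n=37: ⌈(38·70)/151⌉ − ⌈(37·70)/151⌉ = ⌈2660/151⌉ − ⌈2590/151⌉ = 18 − 18 = 0
n=38: ⌈(39·70)/151⌉ − ⌈(38·70)/151⌉ = ⌈2730/151⌉ − ⌈2660/151⌉ = 19 − 18 = 1
n=39: ⌈(40·70)/151⌉ − ⌈(39·70)/151⌉ = ⌈2800/151⌉ − ⌈2730/151⌉ = 19 − 19 = 0
n=40: ⌈(41·70)/151⌉ − ⌈(40·70)/151⌉ = ⌈2870/151⌉ − ⌈2800/151⌉ = 20 − 19 = 1
n=41: ⌈(42·70)/151⌉ − ⌈(41·70)/151⌉ = ⌈2940/151⌉ − ⌈2870/151⌉ = 20 − 20 = 0
n=42: ⌈(43·70)/151⌉ − ⌈(42·70)/151⌉ = ⌈3010/151⌉ − ⌈2940/151⌉ = 20 − 20 = 0
n=43: ⌈(44·70)/151⌉ − ⌈(43·70)/151⌉ = ⌈3080/151⌉ − ⌈3010/151⌉ = 21 − 20 = 1
n=44: ⌈(45·70)/151⌉ − ⌈(44·70)/151⌉ = ⌈3150/151⌉ − ⌈3080/151⌉ = 21 − 21 = 0
n=45: ⌈(46·70)/151⌉ − ⌈(45·70)/151⌉ = ⌈3220/151⌉ − ⌈3150/151⌉ = 22 − 21 = 1
n=46: ⌈(47·70)/151⌉ − ⌈(46·70)/151⌉ = ⌈3290/151⌉ − ⌈3220/151⌉ = 22 − 22 = 0
n=47: ⌈(48·70)/151⌉ − ⌈(47·70)/151⌉ = ⌈3360/151⌉ − ⌈3290/151⌉ = 23 − 22 = 1
n=48: ⌈(49·70)/151⌉ − ⌈(48·70)/151⌉ = ⌈3430/151⌉ − ⌈3360/151⌉ = 23 − 23 = 0
n=49: ⌈(50·70)/151⌉ − ⌈(49·70)/151⌉ = ⌈3500/151⌉ − ⌈3430/151⌉ = 24 − 23 = 1
n=50: ⌈(51·70)/151⌉ − ⌈(50·70)/151⌉ = ⌈3570/151⌉ − ⌈3500/151⌉ = 24 − 24 = 0
n=51: ⌈(52·70)/151⌉ − ⌈(51·70)/151⌉ = ⌈3640/151⌉ − ⌈3570/151⌉ = 25 − 24 = 1
n=52: ⌈(53·70)/151⌉ − ⌈(52·70)/151⌉ = ⌈3710/151⌉ − ⌈3640/151⌉ = 25 − 25 = 0
n=53: ⌈(54·70)/151⌉ − ⌈(53·70)/151⌉ = ⌈3780/151⌉ − ⌈3710/151⌉ = 26 − 25 = 1
n=54: ⌈(55·70)/151⌉ − ⌈(54·70)/151⌉ = ⌈3850/151⌉ − ⌈3780/151⌉ = 26 − 26 = 0
n=55: ⌈(56·70)/151⌉ − ⌈(55·70)/151⌉ = ⌈3920/151⌉ − ⌈3850/151⌉ = 26 − 26 = 0
n=56: ⌈(57·70)/151⌉ − ⌈(56·70)/151⌉ = ⌈3990/151⌉ − ⌈3920/151⌉ = 27 − 26 = 1
n=57: ⌈(58·70)/151⌉ − ⌈(57·70)/151⌉ = ⌈4060/151⌉ − ⌈3990/151⌉ = 27 − 27 = 0
n=58: ⌈(59·70)/151⌉ − ⌈(58·70)/151⌉ = ⌈4130/151⌉ − ⌈4060/151⌉ = 28 − 27 = 1
n=59: ⌈(60·70)/151⌉ − ⌈(59·70)/151⌉ = ⌈4200/151⌉ − ⌈4130/151⌉ = 28 − 28 = 0
n=60: ⌈(61·70)/151⌉ − ⌈(60·70)/151⌉ = ⌈4270/151⌉ − ⌈4200/151⌉ = 29 − 28 = 1
n=61: ⌈(62·70)/151⌉ − ⌈(61·70)/151⌉ = ⌈4340/151⌉ − ⌈4270/151⌉ = 29 − 29 = 0
n=62: ⌈(63·70)/151⌉ − ⌈(62·70)/151⌉ = ⌈4410/151⌉ − ⌈4340/151⌉ = 30 − 29 = 1
n=63: ⌈(64·70)/151⌉ − ⌈(63·70)/151⌉ = ⌈4480/151⌉ − ⌈4410/151⌉ = 30 − 30 = 0
n=64: ⌈(65·70)/151⌉ − ⌈(64·70)/151⌉ = ⌈4550/151⌉ − ⌈4480/151⌉ = 31 − 30 = 1
n=65: ⌈(66·70)/151⌉ − ⌈(65·70)/151⌉ = ⌈4620/151⌉ − ⌈4550/151⌉ = 31 − 31 = 0
n=66: ⌈(67·70)/151⌉ − ⌈(66·70)/151⌉ = ⌈4690/151⌉ − ⌈4620/151⌉ = 32 − 31 = 1
n=67: ⌈(68·70)/151⌉ − ⌈(67·70)/151⌉ = ⌈4760/151⌉ − ⌈4690/151⌉ = 32 − 32 = 0
n=68: ⌈(69·70)/151⌉ − ⌈(68·70)/151⌉ = ⌈4830/151⌉ − ⌈4760/151⌉ = 32 − 32 = 0
n=69: ⌈(70·70)/151⌉ − ⌈(69·70)/151⌉ = ⌈4900/151⌉ − ⌈4830/151⌉ = 33 − 32 = 1
n=70: ⌈(71·70)/151⌉ − ⌈(70·70)/151⌉ = ⌈4970/151⌉ − ⌈4900/151⌉ = 33 − 33 = 0
n=71: ⌈(72·70)/151⌉ − ⌈(71·70)/151⌉ = ⌈5040/151⌉ − ⌈4970/151⌉ = 34 − 33 = 1
n=72: ⌈(73·70)/151⌉ − ⌈(72·70)/151⌉ = ⌈5110/151⌉ − ⌈5040/151⌉ = 34 − 34 = 0
n=73: ⌈(74·70)/151⌉ − ⌈(73·70)/151⌉ = ⌈5180/151⌉ − ⌈5110/151⌉ = 35 − 34 = 1
n=74: ⌈(75·70)/151⌉ − ⌈(74·70)/151⌉ = ⌈5250/151⌉ − ⌈5180/151⌉ = 35 − 35 = 0
n=75: ⌈(76·70)/151⌉ − ⌈(75·70)/151⌉ = ⌈5320/151⌉ − ⌈5250/151⌉ = 36 − 35 = 1
n=76: ⌈(77·70)/151⌉ − ⌈(76·70)/151⌉ = ⌈5390/151⌉ − ⌈5320/151⌉ = 36 − 36 = 0
n=77: ⌈(78·70)/151⌉ − ⌈(77·70)/151⌉ = ⌈5460/151⌉ − ⌈5390/151⌉ = 37 − 36 = 1
n=78: ⌈(79·70)/151⌉ − ⌈(78·70)/151⌉ = ⌈5530/151⌉ − ⌈5460/151⌉ = 37 − 37 = 0
n=79: ⌈(80·70)/151⌉ − ⌈(79·70)/151⌉ = ⌈5600/151⌉ − ⌈5530/151⌉ = 38 − 37 = 1
n=80: ⌈(81·70)/151⌉ − ⌈(80·70)/151⌉ = ⌈5670/151⌉ − ⌈5600/151⌉ = 38 − 38 = 0
n=81: ⌈(82·70)/151⌉ − ⌈(81·70)/151⌉ = ⌈5740/151⌉ − ⌈5670/151⌉ = 39 − 38 = 1
n=82: ⌈(83·70)/151⌉ − ⌈(82·70)/151⌉ = ⌈5810/151⌉ − ⌈5740/151⌉ = 39 − 39 = 0
n=83: ⌈(84·70)/151⌉ − ⌈(83·70)/151⌉ = ⌈5880/151⌉ − ⌈5810/151⌉ = 39 − 39 = 0
n=84: ⌈(85·70)/151⌉ − ⌈(84·70)/151⌉ = ⌈5950/151⌉ − ⌈5880/151⌉ = 40 − 39 = 1
n=85: ⌈(86·70)/151⌉ − ⌈(85·70)/151⌉ = ⌈6020/151⌉ − ⌈5950/151⌉ = 40 − 40 = 0
n=86: ⌈(87·70)/151⌉ − ⌈(86·70)/151⌉ = ⌈6090/151⌉ − ⌈6020/151⌉ = 41 − 40 = 1
n=87: ⌈(88·70)/151⌉ − ⌈(87·70)/151⌉ = ⌈6160/151⌉ − ⌈6090/151⌉ = 41 − 41 = 0
n=88: ⌈(89·70)/151⌉ − ⌈(88·70)/151⌉ = ⌈6230/151⌉ − ⌈6160/151⌉ = 42 − 41 = 1
n=89: ⌈(90·70)/151⌉ − ⌈(89·70)/151⌉ = ⌈6300/151⌉ − ⌈6230/151⌉ = 42 − 42 = 0
n=90: ⌈(91·70)/151⌉ − ⌈(90·70)/151⌉ = ⌈6370/151⌉ − ⌈6300/151⌉ = 43 − 42 = 1
n=91: ⌈(92·70)/151⌉ − ⌈(91·70)/151⌉ = ⌈6440/151⌉ − ⌈6370/151⌉ = 43 − 43 = 0
n=92: ⌈(93·70)/151⌉ − ⌈(92·70)/151⌉ = ⌈6510/151⌉ − ⌈6440/151⌉ = 44 − 43 = 1
n=93: ⌈(94·70)/151⌉ − ⌈(93·70)/151⌉ = ⌈6580/151⌉ − ⌈6510/151⌉ = 44 − 44 = 0
n=94: ⌈(95·70)/151⌉ − ⌈(94·70)/151⌉ = ⌈6650/151⌉ − ⌈6580/151⌉ = 45 − 44 = 1
n=95: ⌈(96·70)/151⌉ − ⌈(95·70)/151⌉ = ⌈6720/151⌉ − ⌈6650/151⌉ = 45 − 45 = 0
n=96: ⌈(97·70)/151⌉ − ⌈(96·70)/151⌉ = ⌈6790/151⌉ − ⌈6720/151⌉ = 45 − 45 = 0
n=97: ⌈(98·70)/151⌉ − ⌈(97·70)/151⌉ = ⌈6860/151⌉ − ⌈6790/151⌉ = 46 − 45 = 1
n=98: ⌈(99·70)/151⌉ − ⌈(98·70)/151⌉ = ⌈6930/151⌉ − ⌈6860/151⌉ = 46 − 46 = 0
n=99: ⌈(100·70)/151⌉ − ⌈(99·70)/151⌉ = ⌈7000/151⌉ − ⌈6930/151⌉ = 47 − 46 = 1
n=100: ⌈(101·70)/151⌉ − ⌈(100·70)/151⌉ = ⌈7070/151⌉ − ⌈7000/151⌉ = 47 − 47 = 0
n=101: ⌈(102·70)/151⌉ − ⌈(101·70)/151⌉ = ⌈7140/151⌉ − ⌈7070/151⌉ = 48 − 47 = 1
n=102: ⌈(103·70)/151⌉ − ⌈(102·70)/151⌉ = ⌈7210/151⌉ − ⌈7140/151⌉ = 48 − 48 = 0


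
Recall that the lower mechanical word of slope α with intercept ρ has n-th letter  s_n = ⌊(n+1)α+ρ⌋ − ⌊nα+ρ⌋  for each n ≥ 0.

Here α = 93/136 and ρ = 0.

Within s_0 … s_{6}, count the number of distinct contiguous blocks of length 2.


t_n = ⌊(n·93)/136⌋ for n = 0 … 7:
  n=0…7: ⌊0/136⌋=0 ⌊93/136⌋=0 ⌊186/136⌋=1 ⌊279/136⌋=2 ⌊372/136⌋=2 ⌊465/136⌋=3 ⌊558/136⌋=4 ⌊651/136⌋=4
s_n = t_(n+1) − t_n for n = 0 … 6 gives
prefix = 0110110
slide a length-2 window over [0..1] … [5..6] (6 windows); first occurrence of each distinct factor:
  [  0..  1] 01
  [  1..  2] 11
  [  2..  3] 10
  (the other 3 windows repeat one of these)
distinct factors: {01, 10, 11}
count = 3  (Sturmian bound for length 2 is 3)

3


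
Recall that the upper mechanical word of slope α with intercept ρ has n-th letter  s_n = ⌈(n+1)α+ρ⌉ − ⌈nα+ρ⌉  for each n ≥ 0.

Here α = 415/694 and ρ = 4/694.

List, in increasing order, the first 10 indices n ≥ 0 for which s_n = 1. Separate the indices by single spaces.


1 3 5 6 8 10 11 13 15 16

n=0: ⌈419/694⌉−⌈4/694⌉ = 1−1 = 0
n=1: ⌈834/694⌉−⌈419/694⌉ = 2−1 = 1  ← one
n=2: ⌈1249/694⌉−⌈834/694⌉ = 2−2 = 0
n=3: ⌈1664/694⌉−⌈1249/694⌉ = 3−2 = 1  ← one
n=4: ⌈2079/694⌉−⌈1664/694⌉ = 3−3 = 0
n=5: ⌈2494/694⌉−⌈2079/694⌉ = 4−3 = 1  ← one
n=6: ⌈2909/694⌉−⌈2494/694⌉ = 5−4 = 1  ← one
n=7: ⌈3324/694⌉−⌈2909/694⌉ = 5−5 = 0
n=8: ⌈3739/694⌉−⌈3324/694⌉ = 6−5 = 1  ← one
n=9: ⌈4154/694⌉−⌈3739/694⌉ = 6−6 = 0
n=10: ⌈4569/694⌉−⌈4154/694⌉ = 7−6 = 1  ← one
n=11: ⌈4984/694⌉−⌈4569/694⌉ = 8−7 = 1  ← one
n=12: ⌈5399/694⌉−⌈4984/694⌉ = 8−8 = 0
n=13: ⌈5814/694⌉−⌈5399/694⌉ = 9−8 = 1  ← one
n=14: ⌈6229/694⌉−⌈5814/694⌉ = 9−9 = 0
n=15: ⌈6644/694⌉−⌈6229/694⌉ = 10−9 = 1  ← one
n=16: ⌈7059/694⌉−⌈6644/694⌉ = 11−10 = 1  ← one
positions of the first 10 ones: 1 3 5 6 8 10 11 13 15 16


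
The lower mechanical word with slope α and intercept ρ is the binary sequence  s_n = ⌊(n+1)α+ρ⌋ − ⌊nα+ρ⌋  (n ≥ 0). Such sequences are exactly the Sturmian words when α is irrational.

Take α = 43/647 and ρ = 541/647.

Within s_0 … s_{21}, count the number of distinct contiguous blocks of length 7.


t_n = ⌊(n·43+541)/647⌋ for n = 0 … 22:
  n=0…9: ⌊541/647⌋=0 ⌊584/647⌋=0 ⌊627/647⌋=0 ⌊670/647⌋=1 ⌊713/647⌋=1 ⌊756/647⌋=1 ⌊799/647⌋=1 ⌊842/647⌋=1 ⌊885/647⌋=1 ⌊928/647⌋=1
  n=10…19: ⌊971/647⌋=1 ⌊1014/647⌋=1 ⌊1057/647⌋=1 ⌊1100/647⌋=1 ⌊1143/647⌋=1 ⌊1186/647⌋=1 ⌊1229/647⌋=1 ⌊1272/647⌋=1 ⌊1315/647⌋=2 ⌊1358/647⌋=2
  n=20…22: ⌊1401/647⌋=2 ⌊1444/647⌋=2 ⌊1487/647⌋=2
s_n = t_(n+1) − t_n for n = 0 … 21 gives
prefix = 0010000000000000010000
slide a length-7 window over [0..6] … [15..21] (16 windows); first occurrence of each distinct factor:
  [  0..  6] 0010000
  [  1..  7] 0100000
  [  2..  8] 1000000
  [  3..  9] 0000000
  [ 11.. 17] 0000001
  [ 12.. 18] 0000010
  [ 13.. 19] 0000100
  [ 14.. 20] 0001000
  (the other 8 windows repeat one of these)
distinct factors: {0000000, 0000001, 0000010, 0000100, 0001000, 0010000, 0100000, 1000000}
count = 8  (Sturmian bound for length 7 is 8)

8


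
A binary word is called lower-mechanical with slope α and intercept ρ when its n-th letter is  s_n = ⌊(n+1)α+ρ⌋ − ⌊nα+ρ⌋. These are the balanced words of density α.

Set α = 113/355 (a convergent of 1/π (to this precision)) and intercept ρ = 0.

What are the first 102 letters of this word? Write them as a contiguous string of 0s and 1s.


000100100100100100100100010010010010010010010001001001001001001001000100100100100100100100010010010010

n=0: ⌊(1·113)/355⌋ − ⌊(0·113)/355⌋ = ⌊113/355⌋ − ⌊0/355⌋ = 0 − 0 = 0
n=1: ⌊(2·113)/355⌋ − ⌊(1·113)/355⌋ = ⌊226/355⌋ − ⌊113/355⌋ = 0 − 0 = 0
n=2: ⌊(3·113)/355⌋ − ⌊(2·113)/355⌋ = ⌊339/355⌋ − ⌊226/355⌋ = 0 − 0 = 0
n=3: ⌊(4·113)/355⌋ − ⌊(3·113)/355⌋ = ⌊452/355⌋ − ⌊339/355⌋ = 1 − 0 = 1
n=4: ⌊(5·113)/355⌋ − ⌊(4·113)/355⌋ = ⌊565/355⌋ − ⌊452/355⌋ = 1 − 1 = 0
n=5: ⌊(6·113)/355⌋ − ⌊(5·113)/355⌋ = ⌊678/355⌋ − ⌊565/355⌋ = 1 − 1 = 0
n=6: ⌊(7·113)/355⌋ − ⌊(6·113)/355⌋ = ⌊791/355⌋ − ⌊678/355⌋ = 2 − 1 = 1
n=7: ⌊(8·113)/355⌋ − ⌊(7·113)/355⌋ = ⌊904/355⌋ − ⌊791/355⌋ = 2 − 2 = 0
n=8: ⌊(9·113)/355⌋ − ⌊(8·113)/355⌋ = ⌊1017/355⌋ − ⌊904/355⌋ = 2 − 2 = 0
n=9: ⌊(10·113)/355⌋ − ⌊(9·113)/355⌋ = ⌊1130/355⌋ − ⌊1017/355⌋ = 3 − 2 = 1
n=10: ⌊(11·113)/355⌋ − ⌊(10·113)/355⌋ = ⌊1243/355⌋ − ⌊1130/355⌋ = 3 − 3 = 0
n=11: ⌊(12·113)/355⌋ − ⌊(11·113)/355⌋ = ⌊1356/355⌋ − ⌊1243/355⌋ = 3 − 3 = 0
n=12: ⌊(13·113)/355⌋ − ⌊(12·113)/355⌋ = ⌊1469/355⌋ − ⌊1356/355⌋ = 4 − 3 = 1
n=13: ⌊(14·113)/355⌋ − ⌊(13·113)/355⌋ = ⌊1582/355⌋ − ⌊1469/355⌋ = 4 − 4 = 0
n=14: ⌊(15·113)/355⌋ − ⌊(14·113)/355⌋ = ⌊1695/355⌋ − ⌊1582/355⌋ = 4 − 4 = 0
n=15: ⌊(16·113)/355⌋ − ⌊(15·113)/355⌋ = ⌊1808/355⌋ − ⌊1695/355⌋ = 5 − 4 = 1
n=16: ⌊(17·113)/355⌋ − ⌊(16·113)/355⌋ = ⌊1921/355⌋ − ⌊1808/355⌋ = 5 − 5 = 0
n=17: ⌊(18·113)/355⌋ − ⌊(17·113)/355⌋ = ⌊2034/355⌋ − ⌊1921/355⌋ = 5 − 5 = 0
n=18: ⌊(19·113)/355⌋ − ⌊(18·113)/355⌋ = ⌊2147/355⌋ − ⌊2034/355⌋ = 6 − 5 = 1
n=19: ⌊(20·113)/355⌋ − ⌊(19·113)/355⌋ = ⌊2260/355⌋ − ⌊2147/355⌋ = 6 − 6 = 0
n=20: ⌊(21·113)/355⌋ − ⌊(20·113)/355⌋ = ⌊2373/355⌋ − ⌊2260/355⌋ = 6 − 6 = 0
n=21: ⌊(22·113)/355⌋ − ⌊(21·113)/355⌋ = ⌊2486/355⌋ − ⌊2373/355⌋ = 7 − 6 = 1
n=22: ⌊(23·113)/355⌋ − ⌊(22·113)/355⌋ = ⌊2599/355⌋ − ⌊2486/355⌋ = 7 − 7 = 0
n=23: ⌊(24·113)/355⌋ − ⌊(23·113)/355⌋ = ⌊2712/355⌋ − ⌊2599/355⌋ = 7 − 7 = 0
n=24: ⌊(25·113)/355⌋ − ⌊(24·113)/355⌋ = ⌊2825/355⌋ − ⌊2712/355⌋ = 7 − 7 = 0
n=25: ⌊(26·113)/355⌋ − ⌊(25·113)/355⌋ = ⌊2938/355⌋ − ⌊2825/355⌋ = 8 − 7 = 1
n=26: ⌊(27·113)/355⌋ − ⌊(26·113)/355⌋ = ⌊3051/355⌋ − ⌊2938/355⌋ = 8 − 8 = 0
n=27: ⌊(28·113)/355⌋ − ⌊(27·113)/355⌋ = ⌊3164/355⌋ − ⌊3051/355⌋ = 8 − 8 = 0
n=28: ⌊(29·113)/355⌋ − ⌊(28·113)/355⌋ = ⌊3277/355⌋ − ⌊3164/355⌋ = 9 − 8 = 1
n=29: ⌊(30·113)/355⌋ − ⌊(29·113)/355⌋ = ⌊3390/355⌋ − ⌊3277/355⌋ = 9 − 9 = 0
n=30: ⌊(31·113)/355⌋ − ⌊(30·113)/355⌋ = ⌊3503/355⌋ − ⌊3390/355⌋ = 9 − 9 = 0
n=31: ⌊(32·113)/355⌋ − ⌊(31·113)/355⌋ = ⌊3616/355⌋ − ⌊3503/355⌋ = 10 − 9 = 1
n=32: ⌊(33·113)/355⌋ − ⌊(32·113)/355⌋ = ⌊3729/355⌋ − ⌊3616/355⌋ = 10 − 10 = 0
n=33: ⌊(34·113)/355⌋ − ⌊(33·113)/355⌋ = ⌊3842/355⌋ − ⌊3729/355⌋ = 10 − 10 = 0
n=34: ⌊(35·113)/355⌋ − ⌊(34·113)/355⌋ = ⌊3955/355⌋ − ⌊3842/355⌋ = 11 − 10 = 1
n=35: ⌊(36·113)/355⌋ − ⌊(35·113)/355⌋ = ⌊4068/355⌋ − ⌊3955/355⌋ = 11 − 11 = 0
n=36: ⌊(37·113)/355⌋ − ⌊(36·113)/355⌋ = ⌊4181/355⌋ − ⌊4068/355⌋ = 11 − 11 = 0
n=37: ⌊(38·113)/355⌋ − ⌊(37·113)/355⌋ = ⌊4294/355⌋ − ⌊4181/355⌋ = 12 − 11 = 1
n=38: ⌊(39·113)/355⌋ − ⌊(38·113)/355⌋ = ⌊4407/355⌋ − ⌊4294/355⌋ = 12 − 12 = 0
n=39: ⌊(40·113)/355⌋ − ⌊(39·113)/355⌋ = ⌊4520/355⌋ − ⌊4407/355⌋ = 12 − 12 = 0
n=40: ⌊(41·113)/355⌋ − ⌊(40·113)/355⌋ = ⌊4633/355⌋ − ⌊4520/355⌋ = 13 − 12 = 1
n=41: ⌊(42·113)/355⌋ − ⌊(41·113)/355⌋ = ⌊4746/355⌋ − ⌊4633/355⌋ = 13 − 13 = 0
n=42: ⌊(43·113)/355⌋ − ⌊(42·113)/355⌋ = ⌊4859/355⌋ − ⌊4746/355⌋ = 13 − 13 = 0
n=43: ⌊(44·113)/355⌋ − ⌊(43·113)/355⌋ = ⌊4972/355⌋ − ⌊4859/355⌋ = 14 − 13 = 1
n=44: ⌊(45·113)/355⌋ − ⌊(44·113)/355⌋ = ⌊5085/355⌋ − ⌊4972/355⌋ = 14 − 14 = 0
n=45: ⌊(46·113)/355⌋ − ⌊(45·113)/355⌋ = ⌊5198/355⌋ − ⌊5085/355⌋ = 14 − 14 = 0
n=46: ⌊(47·113)/355⌋ − ⌊(46·113)/355⌋ = ⌊5311/355⌋ − ⌊5198/355⌋ = 14 − 14 = 0
n=47: ⌊(48·113)/355⌋ − ⌊(47·113)/355⌋ = ⌊5424/355⌋ − ⌊5311/355⌋ = 15 − 14 = 1
n=48: ⌊(49·113)/355⌋ − ⌊(48·113)/355⌋ = ⌊5537/355⌋ − ⌊5424/355⌋ = 15 − 15 = 0
n=49: ⌊(50·113)/355⌋ − ⌊(49·113)/355⌋ = ⌊5650/355⌋ − ⌊5537/355⌋ = 15 − 15 = 0
n=50: ⌊(51·113)/355⌋ − ⌊(50·113)/355⌋ = ⌊5763/355⌋ − ⌊5650/355⌋ = 16 − 15 = 1
n=51: ⌊(52·113)/355⌋ − ⌊(51·113)/355⌋ = ⌊5876/355⌋ − ⌊5763/355⌋ = 16 − 16 = 0
n=52: ⌊(53·113)/355⌋ − ⌊(52·113)/355⌋ = ⌊5989/355⌋ − ⌊5876/355⌋ = 16 − 16 = 0
n=53: ⌊(54·113)/355⌋ − ⌊(53·113)/355⌋ = ⌊6102/355⌋ − ⌊5989/355⌋ = 17 − 16 = 1
n=54: ⌊(55·113)/355⌋ − ⌊(54·113)/355⌋ = ⌊6215/355⌋ − ⌊6102/355⌋ = 17 − 17 = 0
n=55: ⌊(56·113)/355⌋ − ⌊(55·113)/355⌋ = ⌊6328/355⌋ − ⌊6215/355⌋ = 17 − 17 = 0
n=56: ⌊(57·113)/355⌋ − ⌊(56·113)/355⌋ = ⌊6441/355⌋ − ⌊6328/355⌋ = 18 − 17 = 1
n=57: ⌊(58·113)/355⌋ − ⌊(57·113)/355⌋ = ⌊6554/355⌋ − ⌊6441/355⌋ = 18 − 18 = 0
n=58: ⌊(59·113)/355⌋ − ⌊(58·113)/355⌋ = ⌊6667/355⌋ − ⌊6554/355⌋ = 18 − 18 = 0
n=59: ⌊(60·113)/355⌋ − ⌊(59·113)/355⌋ = ⌊6780/355⌋ − ⌊6667/355⌋ = 19 − 18 = 1
n=60: ⌊(61·113)/355⌋ − ⌊(60·113)/355⌋ = ⌊6893/355⌋ − ⌊6780/355⌋ = 19 − 19 = 0
n=61: ⌊(62·113)/355⌋ − ⌊(61·113)/355⌋ = ⌊7006/355⌋ − ⌊6893/355⌋ = 19 − 19 = 0
n=62: ⌊(63·113)/355⌋ − ⌊(62·113)/355⌋ = ⌊7119/355⌋ − ⌊7006/355⌋ = 20 − 19 = 1
n=63: ⌊(64·113)/355⌋ − ⌊(63·113)/355⌋ = ⌊7232/355⌋ − ⌊7119/355⌋ = 20 − 20 = 0
n=64: ⌊(65·113)/355⌋ − ⌊(64·113)/355⌋ = ⌊7345/355⌋ − ⌊7232/355⌋ = 20 − 20 = 0
n=65: ⌊(66·113)/355⌋ − ⌊(65·113)/355⌋ = ⌊7458/355⌋ − ⌊7345/355⌋ = 21 − 20 = 1
n=66: ⌊(67·113)/355⌋ − ⌊(66·113)/355⌋ = ⌊7571/355⌋ − ⌊7458/355⌋ = 21 − 21 = 0
n=67: ⌊(68·113)/355⌋ − ⌊(67·113)/355⌋ = ⌊7684/355⌋ − ⌊7571/355⌋ = 21 − 21 = 0
n=68: ⌊(69·113)/355⌋ − ⌊(68·113)/355⌋ = ⌊7797/355⌋ − ⌊7684/355⌋ = 21 − 21 = 0
n=69: ⌊(70·113)/355⌋ − ⌊(69·113)/355⌋ = ⌊7910/355⌋ − ⌊7797/355⌋ = 22 − 21 = 1
n=70: ⌊(71·113)/355⌋ − ⌊(70·113)/355⌋ = ⌊8023/355⌋ − ⌊7910/355⌋ = 22 − 22 = 0
n=71: ⌊(72·113)/355⌋ − ⌊(71·113)/355⌋ = ⌊8136/355⌋ − ⌊8023/355⌋ = 22 − 22 = 0
n=72: ⌊(73·113)/355⌋ − ⌊(72·113)/355⌋ = ⌊8249/355⌋ − ⌊8136/355⌋ = 23 − 22 = 1
n=73: ⌊(74·113)/355⌋ − ⌊(73·113)/355⌋ = ⌊8362/355⌋ − ⌊8249/355⌋ = 23 − 23 = 0
n=74: ⌊(75·113)/355⌋ − ⌊(74·113)/355⌋ = ⌊8475/355⌋ − ⌊8362/355⌋ = 23 − 23 = 0
n=75: ⌊(76·113)/355⌋ − ⌊(75·113)/355⌋ = ⌊8588/355⌋ − ⌊8475/355⌋ = 24 − 23 = 1
n=76: ⌊(77·113)/355⌋ − ⌊(76·113)/355⌋ = ⌊8701/355⌋ − ⌊8588/355⌋ = 24 − 24 = 0
n=77: ⌊(78·113)/355⌋ − ⌊(77·113)/355⌋ = ⌊8814/355⌋ − ⌊8701/355⌋ = 24 − 24 = 0
n=78: ⌊(79·113)/355⌋ − ⌊(78·113)/355⌋ = ⌊8927/355⌋ − ⌊8814/355⌋ = 25 − 24 = 1
n=79: ⌊(80·113)/355⌋ − ⌊(79·113)/355⌋ = ⌊9040/355⌋ − ⌊8927/355⌋ = 25 − 25 = 0
n=80: ⌊(81·113)/355⌋ − ⌊(80·113)/355⌋ = ⌊9153/355⌋ − ⌊9040/355⌋ = 25 − 25 = 0
n=81: ⌊(82·113)/355⌋ − ⌊(81·113)/355⌋ = ⌊9266/355⌋ − ⌊9153/355⌋ = 26 − 25 = 1
n=82: ⌊(83·113)/355⌋ − ⌊(82·113)/355⌋ = ⌊9379/355⌋ − ⌊9266/355⌋ = 26 − 26 = 0
n=83: ⌊(84·113)/355⌋ − ⌊(83·113)/355⌋ = ⌊9492/355⌋ − ⌊9379/355⌋ = 26 − 26 = 0
n=84: ⌊(85·113)/355⌋ − ⌊(84·113)/355⌋ = ⌊9605/355⌋ − ⌊9492/355⌋ = 27 − 26 = 1
n=85: ⌊(86·113)/355⌋ − ⌊(85·113)/355⌋ = ⌊9718/355⌋ − ⌊9605/355⌋ = 27 − 27 = 0
n=86: ⌊(87·113)/355⌋ − ⌊(86·113)/355⌋ = ⌊9831/355⌋ − ⌊9718/355⌋ = 27 − 27 = 0
n=87: ⌊(88·113)/355⌋ − ⌊(87·113)/355⌋ = ⌊9944/355⌋ − ⌊9831/355⌋ = 28 − 27 = 1
n=88: ⌊(89·113)/355⌋ − ⌊(88·113)/355⌋ = ⌊10057/355⌋ − ⌊9944/355⌋ = 28 − 28 = 0
n=89: ⌊(90·113)/355⌋ − ⌊(89·113)/355⌋ = ⌊10170/355⌋ − ⌊10057/355⌋ = 28 − 28 = 0
n=90: ⌊(91·113)/355⌋ − ⌊(90·113)/355⌋ = ⌊10283/355⌋ − ⌊10170/355⌋ = 28 − 28 = 0
n=91: ⌊(92·113)/355⌋ − ⌊(91·113)/355⌋ = ⌊10396/355⌋ − ⌊10283/355⌋ = 29 − 28 = 1
n=92: ⌊(93·113)/355⌋ − ⌊(92·113)/355⌋ = ⌊10509/355⌋ − ⌊10396/355⌋ = 29 − 29 = 0
n=93: ⌊(94·113)/355⌋ − ⌊(93·113)/355⌋ = ⌊10622/355⌋ − ⌊10509/355⌋ = 29 − 29 = 0
n=94: ⌊(95·113)/355⌋ − ⌊(94·113)/355⌋ = ⌊10735/355⌋ − ⌊10622/355⌋ = 30 − 29 = 1
n=95: ⌊(96·113)/355⌋ − ⌊(95·113)/355⌋ = ⌊10848/355⌋ − ⌊10735/355⌋ = 30 − 30 = 0
n=96: ⌊(97·113)/355⌋ − ⌊(96·113)/355⌋ = ⌊10961/355⌋ − ⌊10848/355⌋ = 30 − 30 = 0
n=97: ⌊(98·113)/355⌋ − ⌊(97·113)/355⌋ = ⌊11074/355⌋ − ⌊10961/355⌋ = 31 − 30 = 1
n=98: ⌊(99·113)/355⌋ − ⌊(98·113)/355⌋ = ⌊11187/355⌋ − ⌊11074/355⌋ = 31 − 31 = 0
n=99: ⌊(100·113)/355⌋ − ⌊(99·113)/355⌋ = ⌊11300/355⌋ − ⌊11187/355⌋ = 31 − 31 = 0
n=100: ⌊(101·113)/355⌋ − ⌊(100·113)/355⌋ = ⌊11413/355⌋ − ⌊11300/355⌋ = 32 − 31 = 1
n=101: ⌊(102·113)/355⌋ − ⌊(101·113)/355⌋ = ⌊11526/355⌋ − ⌊11413/355⌋ = 32 − 32 = 0


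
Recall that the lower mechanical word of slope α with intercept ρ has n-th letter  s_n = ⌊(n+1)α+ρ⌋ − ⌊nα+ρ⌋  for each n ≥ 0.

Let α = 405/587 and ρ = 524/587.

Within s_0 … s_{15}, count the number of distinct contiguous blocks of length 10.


t_n = ⌊(n·405+524)/587⌋ for n = 0 … 16:
  n=0…9: ⌊524/587⌋=0 ⌊929/587⌋=1 ⌊1334/587⌋=2 ⌊1739/587⌋=2 ⌊2144/587⌋=3 ⌊2549/587⌋=4 ⌊2954/587⌋=5 ⌊3359/587⌋=5 ⌊3764/587⌋=6 ⌊4169/587⌋=7
  n=10…16: ⌊4574/587⌋=7 ⌊4979/587⌋=8 ⌊5384/587⌋=9 ⌊5789/587⌋=9 ⌊6194/587⌋=10 ⌊6599/587⌋=11 ⌊7004/587⌋=11
s_n = t_(n+1) − t_n for n = 0 … 15 gives
prefix = 1101110110110110
slide a length-10 window over [0..9] … [6..15] (7 windows); first occurrence of each distinct factor:
  [  0..  9] 1101110110
  [  1.. 10] 1011101101
  [  2.. 11] 0111011011
  [  3.. 12] 1110110110
  [  4.. 13] 1101101101
  [  5.. 14] 1011011011
  [  6.. 15] 0110110110
distinct factors: {0110110110, 0111011011, 1011011011, 1011101101, 1101101101, 1101110110, 1110110110}
count = 7  (Sturmian bound for length 10 is 11)

7


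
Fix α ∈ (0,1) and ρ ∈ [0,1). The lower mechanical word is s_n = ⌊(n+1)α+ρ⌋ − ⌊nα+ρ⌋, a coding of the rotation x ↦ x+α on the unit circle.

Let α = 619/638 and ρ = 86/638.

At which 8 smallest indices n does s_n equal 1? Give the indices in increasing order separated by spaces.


n=0: ⌊705/638⌋−⌊86/638⌋ = 1−0 = 1  ← one
n=1: ⌊1324/638⌋−⌊705/638⌋ = 2−1 = 1  ← one
n=2: ⌊1943/638⌋−⌊1324/638⌋ = 3−2 = 1  ← one
n=3: ⌊2562/638⌋−⌊1943/638⌋ = 4−3 = 1  ← one
n=4: ⌊3181/638⌋−⌊2562/638⌋ = 4−4 = 0
n=5: ⌊3800/638⌋−⌊3181/638⌋ = 5−4 = 1  ← one
n=6: ⌊4419/638⌋−⌊3800/638⌋ = 6−5 = 1  ← one
n=7: ⌊5038/638⌋−⌊4419/638⌋ = 7−6 = 1  ← one
n=8: ⌊5657/638⌋−⌊5038/638⌋ = 8−7 = 1  ← one
positions of the first 8 ones: 0 1 2 3 5 6 7 8

0 1 2 3 5 6 7 8


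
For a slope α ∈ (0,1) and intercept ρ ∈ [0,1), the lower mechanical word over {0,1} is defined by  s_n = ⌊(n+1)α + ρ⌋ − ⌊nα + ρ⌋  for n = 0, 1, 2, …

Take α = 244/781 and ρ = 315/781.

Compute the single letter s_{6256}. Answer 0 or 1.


1

(n+1)α + ρ = (6257·244 + 315) / 781 = 1527023/781
nα + ρ     = (6256·244 + 315) / 781 = 1526779/781
⌊1527023/781⌋ = 1955,  ⌊1526779/781⌋ = 1954
s_{6256} = 1955 − 1954 = 1


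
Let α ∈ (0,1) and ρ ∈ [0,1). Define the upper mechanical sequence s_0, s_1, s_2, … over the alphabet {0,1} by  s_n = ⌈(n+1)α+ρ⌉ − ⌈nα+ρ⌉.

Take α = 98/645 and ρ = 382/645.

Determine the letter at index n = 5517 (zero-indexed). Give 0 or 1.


(n+1)α + ρ = (5518·98 + 382) / 645 = 541146/645
nα + ρ     = (5517·98 + 382) / 645 = 541048/645
⌈541146/645⌉ = 839,  ⌈541048/645⌉ = 839
s_{5517} = 839 − 839 = 0

0
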